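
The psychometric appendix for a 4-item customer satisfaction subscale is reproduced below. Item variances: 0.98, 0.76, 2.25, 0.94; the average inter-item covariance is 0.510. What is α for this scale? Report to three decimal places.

ΣVar(i) = 0.98 + 0.76 + 2.25 + 0.94 = 4.93
Sum of the 6 distinct covariances = 6 × 0.510 = 3.060
σ²_T = ΣVar(i) + 2·Σcov = 4.93 + 2 × 3.060 = 11.050
α = (4/3)·(1 − 4.93/11.050) = 0.738

α = 0.738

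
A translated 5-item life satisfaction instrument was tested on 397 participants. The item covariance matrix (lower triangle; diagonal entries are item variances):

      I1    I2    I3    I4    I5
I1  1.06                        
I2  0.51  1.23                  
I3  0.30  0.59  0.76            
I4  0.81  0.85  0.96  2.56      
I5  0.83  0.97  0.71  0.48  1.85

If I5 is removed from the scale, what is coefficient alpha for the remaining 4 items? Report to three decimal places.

coefficient alpha = 0.785

Remaining items: I1, I2, I3, I4 (k = 4).
Σσᵢ² = 1.06 + 1.23 + 0.76 + 2.56 = 5.61
total variance = 5.61 + 2 × 4.02 = 13.65
α (item deleted) = (4/3)·(1 − 5.61/13.65) = 0.785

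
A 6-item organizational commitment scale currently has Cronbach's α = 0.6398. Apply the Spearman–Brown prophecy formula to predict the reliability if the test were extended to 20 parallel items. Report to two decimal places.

Length factor m = 20/6 = 3.3333
α' = m·α / (1 + (m−1)·α)
   = 20/6 × 0.6398 / (1 + (20/6 − 1) × 0.6398)
   = 2.1327 / 2.4929 = 0.86

predicted reliability = 0.86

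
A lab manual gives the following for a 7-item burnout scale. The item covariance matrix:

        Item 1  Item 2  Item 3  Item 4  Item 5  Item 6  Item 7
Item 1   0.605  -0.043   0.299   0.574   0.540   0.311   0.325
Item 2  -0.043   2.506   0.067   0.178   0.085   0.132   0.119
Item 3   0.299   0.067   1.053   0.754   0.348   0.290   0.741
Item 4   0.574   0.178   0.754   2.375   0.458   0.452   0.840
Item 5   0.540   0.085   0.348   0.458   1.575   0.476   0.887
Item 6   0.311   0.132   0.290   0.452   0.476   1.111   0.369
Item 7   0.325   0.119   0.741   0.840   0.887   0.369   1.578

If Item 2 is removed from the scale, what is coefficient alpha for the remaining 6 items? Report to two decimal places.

Remaining items: Item 1, Item 3, Item 4, Item 5, Item 6, Item 7 (k = 6).
sum of item variances = 0.605 + 1.053 + 2.375 + 1.575 + 1.111 + 1.578 = 8.297
σ²_total = 8.297 + 2 × 7.664 = 23.625
α (item deleted) = (6/5)·(1 − 8.297/23.625) = 0.78

α = 0.78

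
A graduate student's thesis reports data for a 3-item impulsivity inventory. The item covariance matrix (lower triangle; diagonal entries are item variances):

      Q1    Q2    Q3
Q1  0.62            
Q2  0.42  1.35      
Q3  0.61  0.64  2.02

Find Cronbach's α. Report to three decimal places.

Cronbach's α = 0.683

Σσᵢ² = 0.62 + 1.35 + 2.02 = 3.99
Sum of off-diagonal covariances = 1.67
σ²_T = 3.99 + 2 × 1.67 = 7.33
α = (k/(k−1))·(1 − Σσᵢ²/σ²_T) = (3/2)·(1 − 3.99/7.33) = 0.683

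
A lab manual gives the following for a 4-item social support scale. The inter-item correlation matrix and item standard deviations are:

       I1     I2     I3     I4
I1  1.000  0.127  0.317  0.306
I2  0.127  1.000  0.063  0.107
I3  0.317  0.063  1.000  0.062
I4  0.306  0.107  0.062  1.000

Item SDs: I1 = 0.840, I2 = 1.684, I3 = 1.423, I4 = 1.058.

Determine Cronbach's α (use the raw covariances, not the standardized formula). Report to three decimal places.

α = 0.366

Σσ²ᵢ = 0.840² + 1.684² + 1.423² + 1.058² = 6.6857
Covariances σ_ij = r_ij · s_i · s_j:
  σ(I1,I2) = 0.127 × 0.840 × 1.684 = 0.1796
  σ(I1,I3) = 0.317 × 0.840 × 1.423 = 0.3789
  σ(I1,I4) = 0.306 × 0.840 × 1.058 = 0.2719
  σ(I2,I3) = 0.063 × 1.684 × 1.423 = 0.1510
  σ(I2,I4) = 0.107 × 1.684 × 1.058 = 0.1906
  σ(I3,I4) = 0.062 × 1.423 × 1.058 = 0.0933
σ²_T = Σσ²ᵢ + 2·Σσ_ij = 6.6857 + 2 × 1.2653 = 9.2163
α = (4/3)·(1 − 6.6857/9.2163) = 0.366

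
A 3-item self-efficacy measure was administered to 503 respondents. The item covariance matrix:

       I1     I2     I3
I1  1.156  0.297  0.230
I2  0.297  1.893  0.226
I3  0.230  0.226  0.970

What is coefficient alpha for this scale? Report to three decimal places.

coefficient alpha = 0.409

Σσ²ᵢ = 1.156 + 1.893 + 0.970 = 4.019
Σ_{i<j} σ_ij = 0.753
total variance = 4.019 + 2 × 0.753 = 5.525
α = (k/(k−1))·(1 − Σσ²ᵢ/total variance) = (3/2)·(1 − 4.019/5.525) = 0.409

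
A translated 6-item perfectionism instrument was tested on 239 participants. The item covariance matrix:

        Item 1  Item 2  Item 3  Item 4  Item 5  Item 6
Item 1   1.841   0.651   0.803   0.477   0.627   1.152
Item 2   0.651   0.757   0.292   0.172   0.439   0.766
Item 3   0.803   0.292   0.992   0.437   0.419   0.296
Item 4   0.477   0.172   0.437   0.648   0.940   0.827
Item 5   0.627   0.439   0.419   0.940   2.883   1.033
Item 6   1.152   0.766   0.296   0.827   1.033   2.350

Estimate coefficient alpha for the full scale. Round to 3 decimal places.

Σσᵢ² = 1.841 + 0.757 + 0.992 + 0.648 + 2.883 + 2.350 = 9.471
Σ_{i<j} σ_ij = 9.331
total variance = 9.471 + 2 × 9.331 = 28.133
α = (k/(k−1))·(1 − Σσᵢ²/total variance) = (6/5)·(1 − 9.471/28.133) = 0.796

α = 0.796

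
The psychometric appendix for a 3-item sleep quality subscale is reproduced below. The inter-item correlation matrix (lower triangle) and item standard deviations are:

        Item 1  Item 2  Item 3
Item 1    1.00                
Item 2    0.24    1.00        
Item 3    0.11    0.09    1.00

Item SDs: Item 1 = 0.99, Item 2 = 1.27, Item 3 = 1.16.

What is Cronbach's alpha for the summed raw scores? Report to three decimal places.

Σσ²ᵢ = 0.99² + 1.27² + 1.16² = 3.9386
Covariances σ_ij = r_ij · s_i · s_j:
  σ(Item 1,Item 2) = 0.24 × 0.99 × 1.27 = 0.3018
  σ(Item 1,Item 3) = 0.11 × 0.99 × 1.16 = 0.1263
  σ(Item 2,Item 3) = 0.09 × 1.27 × 1.16 = 0.1326
σ²_T = Σσ²ᵢ + 2·Σσ_ij = 3.9386 + 2 × 0.5607 = 5.0600
α = (3/2)·(1 − 3.9386/5.0600) = 0.332

α = 0.332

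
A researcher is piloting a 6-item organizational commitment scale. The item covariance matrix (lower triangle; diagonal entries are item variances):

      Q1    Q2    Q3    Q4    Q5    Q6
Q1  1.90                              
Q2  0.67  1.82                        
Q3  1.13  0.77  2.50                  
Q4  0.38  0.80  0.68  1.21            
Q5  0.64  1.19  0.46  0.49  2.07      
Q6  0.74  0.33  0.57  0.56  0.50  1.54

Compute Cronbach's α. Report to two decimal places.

α = 0.77

Σσ²ᵢ = 1.90 + 1.82 + 2.50 + 1.21 + 2.07 + 1.54 = 11.04
Σ_{i<j} σ_ij = 9.91
σ²_T = 11.04 + 2 × 9.91 = 30.86
α = (k/(k−1))·(1 − Σσ²ᵢ/σ²_T) = (6/5)·(1 − 11.04/30.86) = 0.77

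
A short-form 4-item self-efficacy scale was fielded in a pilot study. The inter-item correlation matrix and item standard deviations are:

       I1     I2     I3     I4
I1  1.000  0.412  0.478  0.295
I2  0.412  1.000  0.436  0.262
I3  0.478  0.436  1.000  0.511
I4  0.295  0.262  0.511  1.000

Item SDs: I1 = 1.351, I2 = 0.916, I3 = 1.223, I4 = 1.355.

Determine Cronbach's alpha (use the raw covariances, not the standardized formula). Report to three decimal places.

α = 0.718

Σσ²ᵢ = 1.351² + 0.916² + 1.223² + 1.355² = 5.9960
Covariances σ_ij = r_ij · s_i · s_j:
  σ(I1,I2) = 0.412 × 1.351 × 0.916 = 0.5099
  σ(I1,I3) = 0.478 × 1.351 × 1.223 = 0.7898
  σ(I1,I4) = 0.295 × 1.351 × 1.355 = 0.5400
  σ(I2,I3) = 0.436 × 0.916 × 1.223 = 0.4884
  σ(I2,I4) = 0.262 × 0.916 × 1.355 = 0.3252
  σ(I3,I4) = 0.511 × 1.223 × 1.355 = 0.8468
σ²_T = Σσ²ᵢ + 2·Σσ_ij = 5.9960 + 2 × 3.5001 = 12.9962
α = (4/3)·(1 − 5.9960/12.9962) = 0.718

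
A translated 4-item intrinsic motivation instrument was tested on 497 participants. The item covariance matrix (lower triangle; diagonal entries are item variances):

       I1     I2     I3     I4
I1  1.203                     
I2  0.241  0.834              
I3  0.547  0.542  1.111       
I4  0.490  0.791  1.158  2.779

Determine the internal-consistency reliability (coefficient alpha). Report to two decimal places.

Σσᵢ² = 1.203 + 0.834 + 1.111 + 2.779 = 5.927
Sum of the distinct covariances = 3.769
σ²_total = 5.927 + 2 × 3.769 = 13.465
α = (k/(k−1))·(1 − Σσᵢ²/σ²_total) = (4/3)·(1 − 5.927/13.465) = 0.75

α = 0.75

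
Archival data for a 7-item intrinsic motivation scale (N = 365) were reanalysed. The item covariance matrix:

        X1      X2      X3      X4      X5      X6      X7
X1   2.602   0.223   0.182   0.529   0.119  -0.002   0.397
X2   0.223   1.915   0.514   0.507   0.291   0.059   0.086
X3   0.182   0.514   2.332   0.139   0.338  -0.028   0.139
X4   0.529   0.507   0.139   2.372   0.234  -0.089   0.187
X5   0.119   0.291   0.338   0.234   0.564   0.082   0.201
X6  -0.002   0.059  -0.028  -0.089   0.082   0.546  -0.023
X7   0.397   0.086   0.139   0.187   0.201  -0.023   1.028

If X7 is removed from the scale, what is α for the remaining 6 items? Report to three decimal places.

α = 0.450

Remaining items: X1, X2, X3, X4, X5, X6 (k = 6).
Σσ²ᵢ = 2.602 + 1.915 + 2.332 + 2.372 + 0.564 + 0.546 = 10.331
σ²_T = 10.331 + 2 × 3.098 = 16.527
α (item deleted) = (6/5)·(1 − 10.331/16.527) = 0.450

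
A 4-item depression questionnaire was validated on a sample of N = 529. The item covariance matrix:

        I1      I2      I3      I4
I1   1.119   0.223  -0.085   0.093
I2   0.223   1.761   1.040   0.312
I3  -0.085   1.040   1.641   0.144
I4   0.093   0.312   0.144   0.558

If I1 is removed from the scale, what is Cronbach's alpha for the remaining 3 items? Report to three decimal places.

α = 0.646

Remaining items: I2, I3, I4 (k = 3).
Σσ²ᵢ = 1.761 + 1.641 + 0.558 = 3.960
σ²_total = 3.960 + 2 × 1.496 = 6.952
α (item deleted) = (3/2)·(1 − 3.960/6.952) = 0.646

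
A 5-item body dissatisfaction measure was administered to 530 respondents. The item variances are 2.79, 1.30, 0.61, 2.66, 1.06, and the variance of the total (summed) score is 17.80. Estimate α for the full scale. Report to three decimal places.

sum of item variances = 2.79 + 1.30 + 0.61 + 2.66 + 1.06 = 8.42
α = (k/(k−1))·(1 − sum of item variances/σ²_total) = (5/4)·(1 − 8.42/17.80) = 0.659

α = 0.659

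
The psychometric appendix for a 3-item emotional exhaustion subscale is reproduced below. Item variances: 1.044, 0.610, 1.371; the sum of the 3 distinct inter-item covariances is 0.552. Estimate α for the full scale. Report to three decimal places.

Σσ²ᵢ = 1.044 + 0.610 + 1.371 = 3.025
Sum of distinct covariances = 0.552
σ²_T = Σσ²ᵢ + 2·Σcov = 3.025 + 2 × 0.552 = 4.129
α = (3/2)·(1 − 3.025/4.129) = 0.401

α = 0.401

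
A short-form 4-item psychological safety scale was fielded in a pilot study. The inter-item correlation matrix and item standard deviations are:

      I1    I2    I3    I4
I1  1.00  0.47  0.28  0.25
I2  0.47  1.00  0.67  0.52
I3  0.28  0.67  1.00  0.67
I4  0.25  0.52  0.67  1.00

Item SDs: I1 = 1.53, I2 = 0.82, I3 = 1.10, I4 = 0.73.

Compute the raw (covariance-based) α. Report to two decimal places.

Σσ²ᵢ = 1.53² + 0.82² + 1.10² + 0.73² = 4.7562
Covariances σ_ij = r_ij · s_i · s_j:
  σ(I1,I2) = 0.47 × 1.53 × 0.82 = 0.5897
  σ(I1,I3) = 0.28 × 1.53 × 1.10 = 0.4712
  σ(I1,I4) = 0.25 × 1.53 × 0.73 = 0.2792
  σ(I2,I3) = 0.67 × 0.82 × 1.10 = 0.6043
  σ(I2,I4) = 0.52 × 0.82 × 0.73 = 0.3113
  σ(I3,I4) = 0.67 × 1.10 × 0.73 = 0.5380
σ²_T = Σσ²ᵢ + 2·Σσ_ij = 4.7562 + 2 × 2.7937 = 10.3436
α = (4/3)·(1 − 4.7562/10.3436) = 0.72

α = 0.72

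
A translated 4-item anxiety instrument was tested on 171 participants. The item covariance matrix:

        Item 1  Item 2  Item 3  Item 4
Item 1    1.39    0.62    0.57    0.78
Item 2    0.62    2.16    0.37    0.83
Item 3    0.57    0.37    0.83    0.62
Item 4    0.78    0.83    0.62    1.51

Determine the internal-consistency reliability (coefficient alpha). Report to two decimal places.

sum of item variances = 1.39 + 2.16 + 0.83 + 1.51 = 5.89
Sum of off-diagonal covariances = 3.79
σ²_total = 5.89 + 2 × 3.79 = 13.47
α = (k/(k−1))·(1 − sum of item variances/σ²_total) = (4/3)·(1 − 5.89/13.47) = 0.75

coefficient alpha = 0.75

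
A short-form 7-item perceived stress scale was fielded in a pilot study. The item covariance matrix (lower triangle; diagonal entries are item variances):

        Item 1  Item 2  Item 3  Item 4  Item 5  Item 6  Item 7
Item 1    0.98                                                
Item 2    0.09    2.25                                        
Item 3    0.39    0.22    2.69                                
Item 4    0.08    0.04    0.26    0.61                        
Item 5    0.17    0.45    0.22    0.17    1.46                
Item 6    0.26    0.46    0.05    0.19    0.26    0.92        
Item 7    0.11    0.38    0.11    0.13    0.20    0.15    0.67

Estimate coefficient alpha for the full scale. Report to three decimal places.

sum of item variances = 0.98 + 2.25 + 2.69 + 0.61 + 1.46 + 0.92 + 0.67 = 9.58
Sum of the distinct covariances = 4.39
σ²_total = 9.58 + 2 × 4.39 = 18.36
α = (k/(k−1))·(1 − sum of item variances/σ²_total) = (7/6)·(1 − 9.58/18.36) = 0.558

α = 0.558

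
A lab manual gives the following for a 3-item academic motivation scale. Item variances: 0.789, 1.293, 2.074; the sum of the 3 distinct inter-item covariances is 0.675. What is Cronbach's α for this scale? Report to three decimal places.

Σσᵢ² = 0.789 + 1.293 + 2.074 = 4.156
Sum of distinct covariances = 0.675
Var(T) = Σσᵢ² + 2·Σcov = 4.156 + 2 × 0.675 = 5.506
α = (3/2)·(1 − 4.156/5.506) = 0.368

Cronbach's α = 0.368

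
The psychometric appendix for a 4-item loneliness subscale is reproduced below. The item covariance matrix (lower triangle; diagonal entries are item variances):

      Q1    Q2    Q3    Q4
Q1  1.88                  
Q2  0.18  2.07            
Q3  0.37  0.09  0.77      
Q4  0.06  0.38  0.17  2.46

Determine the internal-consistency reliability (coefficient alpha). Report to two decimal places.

ΣVar(i) = 1.88 + 2.07 + 0.77 + 2.46 = 7.18
Sum of the distinct covariances = 1.25
σ²_T = 7.18 + 2 × 1.25 = 9.68
α = (k/(k−1))·(1 − ΣVar(i)/σ²_T) = (4/3)·(1 − 7.18/9.68) = 0.34

coefficient alpha = 0.34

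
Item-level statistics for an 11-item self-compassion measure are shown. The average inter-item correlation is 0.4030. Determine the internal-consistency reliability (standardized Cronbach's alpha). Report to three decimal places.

Standardized α = k·r̄ / (1 + (k−1)·r̄) = 11 × 0.4030 / (1 + 10 × 0.4030)
  = 4.4330 / 5.0300 = 0.881

α = 0.881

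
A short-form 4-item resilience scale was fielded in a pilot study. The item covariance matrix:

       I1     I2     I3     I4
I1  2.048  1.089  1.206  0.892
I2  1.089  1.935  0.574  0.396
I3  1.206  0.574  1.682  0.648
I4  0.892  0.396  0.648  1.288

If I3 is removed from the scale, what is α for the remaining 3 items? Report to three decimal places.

Remaining items: I1, I2, I4 (k = 3).
sum of item variances = 2.048 + 1.935 + 1.288 = 5.271
σ²_T = 5.271 + 2 × 2.377 = 10.025
α (item deleted) = (3/2)·(1 − 5.271/10.025) = 0.711

α = 0.711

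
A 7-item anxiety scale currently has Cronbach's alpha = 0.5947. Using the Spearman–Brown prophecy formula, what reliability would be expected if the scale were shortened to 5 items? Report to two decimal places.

Length factor m = 5/7 = 0.7143
α' = m·α / (1 − (1−m)·α)
   = 5/7 × 0.5947 / (1 − (1 − 5/7) × 0.5947)
   = 0.4248 / 0.8301 = 0.51

predicted reliability = 0.51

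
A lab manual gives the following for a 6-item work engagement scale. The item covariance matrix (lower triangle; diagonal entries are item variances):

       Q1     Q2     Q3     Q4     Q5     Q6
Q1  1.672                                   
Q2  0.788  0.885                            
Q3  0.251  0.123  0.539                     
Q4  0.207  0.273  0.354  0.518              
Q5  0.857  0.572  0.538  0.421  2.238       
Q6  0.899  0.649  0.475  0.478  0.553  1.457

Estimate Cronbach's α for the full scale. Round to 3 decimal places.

Cronbach's α = 0.805

Σσ²ᵢ = 1.672 + 0.885 + 0.539 + 0.518 + 2.238 + 1.457 = 7.309
Σ_{i<j} σ_ij = 7.438
σ²_T = 7.309 + 2 × 7.438 = 22.185
α = (k/(k−1))·(1 − Σσ²ᵢ/σ²_T) = (6/5)·(1 − 7.309/22.185) = 0.805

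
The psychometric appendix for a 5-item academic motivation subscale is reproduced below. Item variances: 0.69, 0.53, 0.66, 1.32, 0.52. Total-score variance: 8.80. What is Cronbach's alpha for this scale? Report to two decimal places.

Cronbach's alpha = 0.72

Σσᵢ² = 0.69 + 0.53 + 0.66 + 1.32 + 0.52 = 3.72
α = (k/(k−1))·(1 − Σσᵢ²/σ²_T) = (5/4)·(1 − 3.72/8.80) = 0.72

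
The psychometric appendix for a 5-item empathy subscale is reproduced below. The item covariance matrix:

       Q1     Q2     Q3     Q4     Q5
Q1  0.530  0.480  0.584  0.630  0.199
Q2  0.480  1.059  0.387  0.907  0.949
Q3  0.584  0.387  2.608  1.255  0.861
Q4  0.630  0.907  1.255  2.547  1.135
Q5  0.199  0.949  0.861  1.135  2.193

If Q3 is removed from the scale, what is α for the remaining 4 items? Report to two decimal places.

α = 0.77

Remaining items: Q1, Q2, Q4, Q5 (k = 4).
ΣVar(i) = 0.530 + 1.059 + 2.547 + 2.193 = 6.329
total variance = 6.329 + 2 × 4.300 = 14.929
α (item deleted) = (4/3)·(1 − 6.329/14.929) = 0.77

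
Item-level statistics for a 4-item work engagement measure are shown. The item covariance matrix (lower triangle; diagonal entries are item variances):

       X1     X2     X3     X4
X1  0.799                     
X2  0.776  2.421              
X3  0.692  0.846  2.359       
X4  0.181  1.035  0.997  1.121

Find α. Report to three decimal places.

ΣVar(i) = 0.799 + 2.421 + 2.359 + 1.121 = 6.700
Sum of off-diagonal covariances = 4.527
σ²_T = 6.700 + 2 × 4.527 = 15.754
α = (k/(k−1))·(1 − ΣVar(i)/σ²_T) = (4/3)·(1 − 6.700/15.754) = 0.766

α = 0.766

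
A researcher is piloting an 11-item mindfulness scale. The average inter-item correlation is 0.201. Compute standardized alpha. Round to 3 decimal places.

Standardized α = k·r̄ / (1 + (k−1)·r̄) = 11 × 0.201 / (1 + 10 × 0.201)
  = 2.2110 / 3.0100 = 0.735

α = 0.735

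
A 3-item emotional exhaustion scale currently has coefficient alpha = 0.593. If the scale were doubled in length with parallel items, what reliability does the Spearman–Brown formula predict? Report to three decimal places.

predicted reliability = 0.745

Length factor m = 2
α' = m·α / (1 + (m−1)·α)
   = 2 × 0.593 / (1 + (2 − 1) × 0.593)
   = 1.1860 / 1.5930 = 0.745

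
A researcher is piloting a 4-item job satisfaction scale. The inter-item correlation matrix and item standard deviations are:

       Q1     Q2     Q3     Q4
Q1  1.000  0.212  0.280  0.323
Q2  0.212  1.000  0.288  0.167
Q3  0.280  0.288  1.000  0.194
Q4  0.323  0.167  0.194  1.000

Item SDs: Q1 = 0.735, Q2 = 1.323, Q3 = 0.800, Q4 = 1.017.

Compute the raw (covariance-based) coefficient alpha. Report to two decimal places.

Σσ²ᵢ = 0.735² + 1.323² + 0.800² + 1.017² = 3.9648
Covariances σ_ij = r_ij · s_i · s_j:
  σ(Q1,Q2) = 0.212 × 0.735 × 1.323 = 0.2061
  σ(Q1,Q3) = 0.280 × 0.735 × 0.800 = 0.1646
  σ(Q1,Q4) = 0.323 × 0.735 × 1.017 = 0.2414
  σ(Q2,Q3) = 0.288 × 1.323 × 0.800 = 0.3048
  σ(Q2,Q4) = 0.167 × 1.323 × 1.017 = 0.2247
  σ(Q3,Q4) = 0.194 × 0.800 × 1.017 = 0.1578
σ²_T = Σσ²ᵢ + 2·Σσ_ij = 3.9648 + 2 × 1.2994 = 6.5636
α = (4/3)·(1 − 3.9648/6.5636) = 0.53

coefficient alpha = 0.53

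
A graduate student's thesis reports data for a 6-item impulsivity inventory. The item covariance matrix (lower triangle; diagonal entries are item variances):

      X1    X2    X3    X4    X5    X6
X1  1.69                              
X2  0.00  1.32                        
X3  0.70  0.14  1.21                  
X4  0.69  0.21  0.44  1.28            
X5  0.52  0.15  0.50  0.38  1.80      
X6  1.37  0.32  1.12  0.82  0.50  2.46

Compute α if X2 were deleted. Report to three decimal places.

Remaining items: X1, X3, X4, X5, X6 (k = 5).
Σσᵢ² = 1.69 + 1.21 + 1.28 + 1.80 + 2.46 = 8.44
σ²_total = 8.44 + 2 × 7.04 = 22.52
α (item deleted) = (5/4)·(1 − 8.44/22.52) = 0.782

α = 0.782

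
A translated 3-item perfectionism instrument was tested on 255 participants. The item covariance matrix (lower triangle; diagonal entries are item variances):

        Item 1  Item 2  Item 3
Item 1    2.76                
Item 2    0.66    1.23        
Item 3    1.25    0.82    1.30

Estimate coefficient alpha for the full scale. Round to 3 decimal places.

α = 0.762

sum of item variances = 2.76 + 1.23 + 1.30 = 5.29
Sum of off-diagonal covariances = 2.73
total variance = 5.29 + 2 × 2.73 = 10.75
α = (k/(k−1))·(1 − sum of item variances/total variance) = (3/2)·(1 − 5.29/10.75) = 0.762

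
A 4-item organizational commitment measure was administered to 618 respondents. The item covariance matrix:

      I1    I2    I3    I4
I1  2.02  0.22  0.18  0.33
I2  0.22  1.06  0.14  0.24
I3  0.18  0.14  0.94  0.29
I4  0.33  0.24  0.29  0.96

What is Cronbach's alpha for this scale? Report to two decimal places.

Cronbach's alpha = 0.48

ΣVar(i) = 2.02 + 1.06 + 0.94 + 0.96 = 4.98
Sum of the distinct covariances = 1.40
σ²_total = 4.98 + 2 × 1.40 = 7.78
α = (k/(k−1))·(1 − ΣVar(i)/σ²_total) = (4/3)·(1 − 4.98/7.78) = 0.48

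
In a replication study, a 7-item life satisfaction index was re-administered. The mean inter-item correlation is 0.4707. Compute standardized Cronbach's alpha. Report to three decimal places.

Standardized α = k·r̄ / (1 + (k−1)·r̄) = 7 × 0.4707 / (1 + 6 × 0.4707)
  = 3.2949 / 3.8242 = 0.862

α = 0.862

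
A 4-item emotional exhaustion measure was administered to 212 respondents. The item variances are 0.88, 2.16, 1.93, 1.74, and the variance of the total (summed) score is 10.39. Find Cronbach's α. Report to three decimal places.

α = 0.472

sum of item variances = 0.88 + 2.16 + 1.93 + 1.74 = 6.71
α = (k/(k−1))·(1 − sum of item variances/total variance) = (4/3)·(1 − 6.71/10.39) = 0.472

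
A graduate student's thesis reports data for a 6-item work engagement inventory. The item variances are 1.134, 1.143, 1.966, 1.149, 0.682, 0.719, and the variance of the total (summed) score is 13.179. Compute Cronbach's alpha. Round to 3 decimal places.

α = 0.581

Σσᵢ² = 1.134 + 1.143 + 1.966 + 1.149 + 0.682 + 0.719 = 6.793
α = (k/(k−1))·(1 − Σσᵢ²/total variance) = (6/5)·(1 − 6.793/13.179) = 0.581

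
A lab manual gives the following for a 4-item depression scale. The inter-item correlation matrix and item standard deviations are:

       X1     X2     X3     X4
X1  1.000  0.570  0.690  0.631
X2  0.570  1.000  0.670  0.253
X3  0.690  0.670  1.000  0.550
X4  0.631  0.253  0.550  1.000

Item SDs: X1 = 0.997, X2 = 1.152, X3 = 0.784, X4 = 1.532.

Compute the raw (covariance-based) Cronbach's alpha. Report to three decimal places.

α = 0.792

Σσ²ᵢ = 0.997² + 1.152² + 0.784² + 1.532² = 5.2828
Covariances σ_ij = r_ij · s_i · s_j:
  σ(X1,X2) = 0.570 × 0.997 × 1.152 = 0.6547
  σ(X1,X3) = 0.690 × 0.997 × 0.784 = 0.5393
  σ(X1,X4) = 0.631 × 0.997 × 1.532 = 0.9638
  σ(X2,X3) = 0.670 × 1.152 × 0.784 = 0.6051
  σ(X2,X4) = 0.253 × 1.152 × 1.532 = 0.4465
  σ(X3,X4) = 0.550 × 0.784 × 1.532 = 0.6606
σ²_T = Σσ²ᵢ + 2·Σσ_ij = 5.2828 + 2 × 3.8700 = 13.0228
α = (4/3)·(1 − 5.2828/13.0228) = 0.792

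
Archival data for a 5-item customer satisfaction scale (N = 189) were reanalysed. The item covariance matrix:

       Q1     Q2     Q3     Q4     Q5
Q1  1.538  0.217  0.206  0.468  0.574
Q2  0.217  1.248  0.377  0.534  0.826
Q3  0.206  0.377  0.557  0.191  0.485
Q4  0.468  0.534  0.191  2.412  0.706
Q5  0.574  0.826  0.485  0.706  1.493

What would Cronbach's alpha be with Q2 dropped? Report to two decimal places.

Remaining items: Q1, Q3, Q4, Q5 (k = 4).
ΣVar(i) = 1.538 + 0.557 + 2.412 + 1.493 = 6.000
total variance = 6.000 + 2 × 2.630 = 11.260
α (item deleted) = (4/3)·(1 − 6.000/11.260) = 0.62

α = 0.62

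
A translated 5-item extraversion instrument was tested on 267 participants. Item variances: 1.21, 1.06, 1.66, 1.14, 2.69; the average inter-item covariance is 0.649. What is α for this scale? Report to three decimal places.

Σσ²ᵢ = 1.21 + 1.06 + 1.66 + 1.14 + 2.69 = 7.76
Sum of the 10 distinct covariances = 10 × 0.649 = 6.490
σ²_total = Σσ²ᵢ + 2·Σcov = 7.76 + 2 × 6.490 = 20.740
α = (5/4)·(1 − 7.76/20.740) = 0.782

α = 0.782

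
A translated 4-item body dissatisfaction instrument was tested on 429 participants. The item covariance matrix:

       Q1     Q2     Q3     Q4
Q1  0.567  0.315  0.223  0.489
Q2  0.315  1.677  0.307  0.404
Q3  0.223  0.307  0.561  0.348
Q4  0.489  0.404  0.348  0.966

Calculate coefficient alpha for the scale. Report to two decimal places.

α = 0.70

Σσ²ᵢ = 0.567 + 1.677 + 0.561 + 0.966 = 3.771
Σ_{i<j} σ_ij = 2.086
Var(T) = 3.771 + 2 × 2.086 = 7.943
α = (k/(k−1))·(1 − Σσ²ᵢ/Var(T)) = (4/3)·(1 − 3.771/7.943) = 0.70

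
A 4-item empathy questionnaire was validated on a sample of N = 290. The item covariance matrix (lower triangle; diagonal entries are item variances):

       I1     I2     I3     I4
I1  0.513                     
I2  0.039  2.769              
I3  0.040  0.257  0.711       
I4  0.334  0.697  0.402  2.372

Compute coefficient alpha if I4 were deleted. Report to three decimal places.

α = 0.216

Remaining items: I1, I2, I3 (k = 3).
ΣVar(i) = 0.513 + 2.769 + 0.711 = 3.993
σ²_T = 3.993 + 2 × 0.336 = 4.665
α (item deleted) = (3/2)·(1 − 3.993/4.665) = 0.216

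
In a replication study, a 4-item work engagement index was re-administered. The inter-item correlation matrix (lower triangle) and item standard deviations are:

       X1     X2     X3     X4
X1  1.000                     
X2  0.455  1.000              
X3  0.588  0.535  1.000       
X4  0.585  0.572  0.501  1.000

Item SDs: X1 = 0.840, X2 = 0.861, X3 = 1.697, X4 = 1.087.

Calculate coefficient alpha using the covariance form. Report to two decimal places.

Σσ²ᵢ = 0.840² + 0.861² + 1.697² + 1.087² = 5.5083
Covariances σ_ij = r_ij · s_i · s_j:
  σ(X1,X2) = 0.455 × 0.840 × 0.861 = 0.3291
  σ(X1,X3) = 0.588 × 0.840 × 1.697 = 0.8382
  σ(X1,X4) = 0.585 × 0.840 × 1.087 = 0.5342
  σ(X2,X3) = 0.535 × 0.861 × 1.697 = 0.7817
  σ(X2,X4) = 0.572 × 0.861 × 1.087 = 0.5353
  σ(X3,X4) = 0.501 × 1.697 × 1.087 = 0.9242
σ²_T = Σσ²ᵢ + 2·Σσ_ij = 5.5083 + 2 × 3.9427 = 13.3937
α = (4/3)·(1 − 5.5083/13.3937) = 0.78

coefficient alpha = 0.78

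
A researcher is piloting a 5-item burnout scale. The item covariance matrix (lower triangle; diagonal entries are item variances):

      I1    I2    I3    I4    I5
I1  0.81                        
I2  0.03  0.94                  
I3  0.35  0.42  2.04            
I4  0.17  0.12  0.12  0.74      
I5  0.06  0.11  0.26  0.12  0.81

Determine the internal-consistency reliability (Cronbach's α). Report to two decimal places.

Cronbach's α = 0.50

Σσ²ᵢ = 0.81 + 0.94 + 2.04 + 0.74 + 0.81 = 5.34
Σ_{i<j} σ_ij = 1.76
σ²_T = 5.34 + 2 × 1.76 = 8.86
α = (k/(k−1))·(1 − Σσ²ᵢ/σ²_T) = (5/4)·(1 − 5.34/8.86) = 0.50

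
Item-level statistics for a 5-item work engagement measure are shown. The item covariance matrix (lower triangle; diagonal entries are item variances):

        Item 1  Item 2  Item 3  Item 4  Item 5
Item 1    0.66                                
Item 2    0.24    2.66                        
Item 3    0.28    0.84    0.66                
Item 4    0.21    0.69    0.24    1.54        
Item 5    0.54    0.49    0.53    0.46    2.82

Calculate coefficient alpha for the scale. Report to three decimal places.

coefficient alpha = 0.650

sum of item variances = 0.66 + 2.66 + 0.66 + 1.54 + 2.82 = 8.34
Σ_{i<j} σ_ij = 4.52
σ²_total = 8.34 + 2 × 4.52 = 17.38
α = (k/(k−1))·(1 − sum of item variances/σ²_total) = (5/4)·(1 − 8.34/17.38) = 0.650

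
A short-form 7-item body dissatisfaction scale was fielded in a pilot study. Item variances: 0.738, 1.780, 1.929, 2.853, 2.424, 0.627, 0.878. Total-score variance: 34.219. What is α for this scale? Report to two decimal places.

α = 0.78

sum of item variances = 0.738 + 1.780 + 1.929 + 2.853 + 2.424 + 0.627 + 0.878 = 11.229
α = (k/(k−1))·(1 − sum of item variances/Var(T)) = (7/6)·(1 − 11.229/34.219) = 0.78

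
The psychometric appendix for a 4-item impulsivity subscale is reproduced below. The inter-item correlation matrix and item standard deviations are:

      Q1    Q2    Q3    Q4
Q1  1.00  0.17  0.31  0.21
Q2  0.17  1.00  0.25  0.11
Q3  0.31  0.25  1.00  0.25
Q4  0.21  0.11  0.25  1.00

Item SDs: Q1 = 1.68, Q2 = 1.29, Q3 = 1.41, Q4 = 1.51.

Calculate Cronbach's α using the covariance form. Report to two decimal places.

Σσ²ᵢ = 1.68² + 1.29² + 1.41² + 1.51² = 8.7547
Covariances σ_ij = r_ij · s_i · s_j:
  σ(Q1,Q2) = 0.17 × 1.68 × 1.29 = 0.3684
  σ(Q1,Q3) = 0.31 × 1.68 × 1.41 = 0.7343
  σ(Q1,Q4) = 0.21 × 1.68 × 1.51 = 0.5327
  σ(Q2,Q3) = 0.25 × 1.29 × 1.41 = 0.4547
  σ(Q2,Q4) = 0.11 × 1.29 × 1.51 = 0.2143
  σ(Q3,Q4) = 0.25 × 1.41 × 1.51 = 0.5323
σ²_T = Σσ²ᵢ + 2·Σσ_ij = 8.7547 + 2 × 2.8367 = 14.4281
α = (4/3)·(1 − 8.7547/14.4281) = 0.52

Cronbach's α = 0.52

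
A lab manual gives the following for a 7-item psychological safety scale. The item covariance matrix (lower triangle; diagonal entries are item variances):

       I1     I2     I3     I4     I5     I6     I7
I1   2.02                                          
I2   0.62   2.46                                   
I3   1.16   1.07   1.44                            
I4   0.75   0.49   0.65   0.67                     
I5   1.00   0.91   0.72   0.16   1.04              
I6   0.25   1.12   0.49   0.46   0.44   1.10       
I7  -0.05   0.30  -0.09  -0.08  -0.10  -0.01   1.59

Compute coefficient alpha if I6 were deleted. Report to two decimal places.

α = 0.74

Remaining items: I1, I2, I3, I4, I5, I7 (k = 6).
Σσᵢ² = 2.02 + 2.46 + 1.44 + 0.67 + 1.04 + 1.59 = 9.22
total variance = 9.22 + 2 × 7.51 = 24.24
α (item deleted) = (6/5)·(1 − 9.22/24.24) = 0.74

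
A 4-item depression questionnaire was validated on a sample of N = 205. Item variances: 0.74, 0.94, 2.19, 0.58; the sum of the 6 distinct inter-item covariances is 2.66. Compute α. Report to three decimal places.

Σσ²ᵢ = 0.74 + 0.94 + 2.19 + 0.58 = 4.45
Sum of distinct covariances = 2.66
total variance = Σσ²ᵢ + 2·Σcov = 4.45 + 2 × 2.66 = 9.77
α = (4/3)·(1 − 4.45/9.77) = 0.726

α = 0.726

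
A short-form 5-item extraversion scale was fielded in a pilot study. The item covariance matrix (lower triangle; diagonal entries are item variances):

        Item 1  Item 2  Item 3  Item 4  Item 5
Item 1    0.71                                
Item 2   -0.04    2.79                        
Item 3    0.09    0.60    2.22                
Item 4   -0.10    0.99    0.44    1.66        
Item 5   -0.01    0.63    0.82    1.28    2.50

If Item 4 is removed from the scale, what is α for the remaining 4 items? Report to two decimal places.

Remaining items: Item 1, Item 2, Item 3, Item 5 (k = 4).
ΣVar(i) = 0.71 + 2.79 + 2.22 + 2.50 = 8.22
σ²_total = 8.22 + 2 × 2.09 = 12.40
α (item deleted) = (4/3)·(1 − 8.22/12.40) = 0.45

α = 0.45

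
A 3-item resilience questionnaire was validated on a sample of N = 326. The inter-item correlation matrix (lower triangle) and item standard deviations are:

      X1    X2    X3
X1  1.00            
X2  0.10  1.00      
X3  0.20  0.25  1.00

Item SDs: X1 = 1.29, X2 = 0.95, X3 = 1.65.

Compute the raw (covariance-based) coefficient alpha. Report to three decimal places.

Σσ²ᵢ = 1.29² + 0.95² + 1.65² = 5.2891
Covariances σ_ij = r_ij · s_i · s_j:
  σ(X1,X2) = 0.10 × 1.29 × 0.95 = 0.1225
  σ(X1,X3) = 0.20 × 1.29 × 1.65 = 0.4257
  σ(X2,X3) = 0.25 × 0.95 × 1.65 = 0.3919
σ²_T = Σσ²ᵢ + 2·Σσ_ij = 5.2891 + 2 × 0.9401 = 7.1693
α = (3/2)·(1 − 5.2891/7.1693) = 0.393

coefficient alpha = 0.393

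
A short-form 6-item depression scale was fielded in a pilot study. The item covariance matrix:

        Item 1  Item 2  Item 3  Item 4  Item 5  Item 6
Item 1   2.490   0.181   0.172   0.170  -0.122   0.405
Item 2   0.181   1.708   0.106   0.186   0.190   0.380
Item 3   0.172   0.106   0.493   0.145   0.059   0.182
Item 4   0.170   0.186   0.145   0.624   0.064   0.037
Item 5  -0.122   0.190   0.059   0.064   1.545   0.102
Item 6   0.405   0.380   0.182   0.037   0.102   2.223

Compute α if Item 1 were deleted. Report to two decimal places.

Remaining items: Item 2, Item 3, Item 4, Item 5, Item 6 (k = 5).
sum of item variances = 1.708 + 0.493 + 0.624 + 1.545 + 2.223 = 6.593
total variance = 6.593 + 2 × 1.451 = 9.495
α (item deleted) = (5/4)·(1 − 6.593/9.495) = 0.38

α = 0.38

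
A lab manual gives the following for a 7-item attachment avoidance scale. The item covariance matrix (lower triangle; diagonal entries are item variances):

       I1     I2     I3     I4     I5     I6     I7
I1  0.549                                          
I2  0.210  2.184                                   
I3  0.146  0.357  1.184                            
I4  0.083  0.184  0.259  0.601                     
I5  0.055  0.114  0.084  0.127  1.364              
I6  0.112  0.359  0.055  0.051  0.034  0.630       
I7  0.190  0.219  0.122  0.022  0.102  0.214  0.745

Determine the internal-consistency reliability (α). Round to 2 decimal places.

Σσᵢ² = 0.549 + 2.184 + 1.184 + 0.601 + 1.364 + 0.630 + 0.745 = 7.257
Sum of off-diagonal covariances = 3.099
total variance = 7.257 + 2 × 3.099 = 13.455
α = (k/(k−1))·(1 − Σσᵢ²/total variance) = (7/6)·(1 − 7.257/13.455) = 0.54

α = 0.54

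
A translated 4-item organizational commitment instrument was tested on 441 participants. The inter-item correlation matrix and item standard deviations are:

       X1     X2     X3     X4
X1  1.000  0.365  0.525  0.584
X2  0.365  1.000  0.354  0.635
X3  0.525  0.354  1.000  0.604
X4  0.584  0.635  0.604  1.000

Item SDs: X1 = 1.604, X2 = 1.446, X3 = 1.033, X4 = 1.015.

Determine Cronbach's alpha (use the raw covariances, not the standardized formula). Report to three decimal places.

Σσ²ᵢ = 1.604² + 1.446² + 1.033² + 1.015² = 6.7610
Covariances σ_ij = r_ij · s_i · s_j:
  σ(X1,X2) = 0.365 × 1.604 × 1.446 = 0.8466
  σ(X1,X3) = 0.525 × 1.604 × 1.033 = 0.8699
  σ(X1,X4) = 0.584 × 1.604 × 1.015 = 0.9508
  σ(X2,X3) = 0.354 × 1.446 × 1.033 = 0.5288
  σ(X2,X4) = 0.635 × 1.446 × 1.015 = 0.9320
  σ(X3,X4) = 0.604 × 1.033 × 1.015 = 0.6333
σ²_T = Σσ²ᵢ + 2·Σσ_ij = 6.7610 + 2 × 4.7614 = 16.2838
α = (4/3)·(1 − 6.7610/16.2838) = 0.780

Cronbach's alpha = 0.780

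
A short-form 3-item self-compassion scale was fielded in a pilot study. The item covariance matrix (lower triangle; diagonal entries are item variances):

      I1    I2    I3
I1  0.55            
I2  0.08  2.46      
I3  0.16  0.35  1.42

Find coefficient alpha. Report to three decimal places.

coefficient alpha = 0.316

Σσ²ᵢ = 0.55 + 2.46 + 1.42 = 4.43
Sum of off-diagonal covariances = 0.59
σ²_total = 4.43 + 2 × 0.59 = 5.61
α = (k/(k−1))·(1 − Σσ²ᵢ/σ²_total) = (3/2)·(1 − 4.43/5.61) = 0.316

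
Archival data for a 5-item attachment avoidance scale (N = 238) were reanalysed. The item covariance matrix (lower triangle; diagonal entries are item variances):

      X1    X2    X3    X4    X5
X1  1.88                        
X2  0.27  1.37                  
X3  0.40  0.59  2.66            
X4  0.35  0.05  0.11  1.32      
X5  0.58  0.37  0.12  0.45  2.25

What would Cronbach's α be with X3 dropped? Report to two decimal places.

Remaining items: X1, X2, X4, X5 (k = 4).
Σσᵢ² = 1.88 + 1.37 + 1.32 + 2.25 = 6.82
σ²_total = 6.82 + 2 × 2.07 = 10.96
α (item deleted) = (4/3)·(1 − 6.82/10.96) = 0.50

α = 0.50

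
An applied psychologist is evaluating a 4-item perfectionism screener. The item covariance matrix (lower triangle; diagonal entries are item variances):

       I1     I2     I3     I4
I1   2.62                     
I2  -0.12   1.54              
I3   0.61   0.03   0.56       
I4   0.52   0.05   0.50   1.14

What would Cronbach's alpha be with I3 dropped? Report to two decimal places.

Remaining items: I1, I2, I4 (k = 3).
Σσ²ᵢ = 2.62 + 1.54 + 1.14 = 5.30
Var(T) = 5.30 + 2 × 0.45 = 6.20
α (item deleted) = (3/2)·(1 − 5.30/6.20) = 0.22

α = 0.22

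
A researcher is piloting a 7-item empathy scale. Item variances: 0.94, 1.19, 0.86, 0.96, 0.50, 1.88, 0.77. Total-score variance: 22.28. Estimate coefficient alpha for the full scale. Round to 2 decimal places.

α = 0.79

Σσᵢ² = 0.94 + 1.19 + 0.86 + 0.96 + 0.50 + 1.88 + 0.77 = 7.10
α = (k/(k−1))·(1 − Σσᵢ²/σ²_T) = (7/6)·(1 − 7.10/22.28) = 0.79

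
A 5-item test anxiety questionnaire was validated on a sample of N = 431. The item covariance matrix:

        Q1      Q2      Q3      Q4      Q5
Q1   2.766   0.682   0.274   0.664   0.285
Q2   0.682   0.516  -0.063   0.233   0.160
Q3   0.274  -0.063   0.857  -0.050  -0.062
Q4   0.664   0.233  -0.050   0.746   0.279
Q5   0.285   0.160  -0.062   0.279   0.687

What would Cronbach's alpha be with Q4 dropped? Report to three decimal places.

Cronbach's alpha = 0.461

Remaining items: Q1, Q2, Q3, Q5 (k = 4).
Σσᵢ² = 2.766 + 0.516 + 0.857 + 0.687 = 4.826
total variance = 4.826 + 2 × 1.276 = 7.378
α (item deleted) = (4/3)·(1 − 4.826/7.378) = 0.461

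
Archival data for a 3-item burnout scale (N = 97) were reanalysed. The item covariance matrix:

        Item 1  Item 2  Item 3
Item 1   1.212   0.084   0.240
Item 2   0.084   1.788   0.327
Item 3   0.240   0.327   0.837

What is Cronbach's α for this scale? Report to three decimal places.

α = 0.380

sum of item variances = 1.212 + 1.788 + 0.837 = 3.837
Sum of the distinct covariances = 0.651
Var(T) = 3.837 + 2 × 0.651 = 5.139
α = (k/(k−1))·(1 − sum of item variances/Var(T)) = (3/2)·(1 − 3.837/5.139) = 0.380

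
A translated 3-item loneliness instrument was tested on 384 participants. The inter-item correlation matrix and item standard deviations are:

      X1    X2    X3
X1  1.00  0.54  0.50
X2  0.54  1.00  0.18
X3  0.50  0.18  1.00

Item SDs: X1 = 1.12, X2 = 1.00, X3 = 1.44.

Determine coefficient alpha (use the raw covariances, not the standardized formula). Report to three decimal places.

coefficient alpha = 0.653

Σσ²ᵢ = 1.12² + 1.00² + 1.44² = 4.3280
Covariances σ_ij = r_ij · s_i · s_j:
  σ(X1,X2) = 0.54 × 1.12 × 1.00 = 0.6048
  σ(X1,X3) = 0.50 × 1.12 × 1.44 = 0.8064
  σ(X2,X3) = 0.18 × 1.00 × 1.44 = 0.2592
σ²_T = Σσ²ᵢ + 2·Σσ_ij = 4.3280 + 2 × 1.6704 = 7.6688
α = (3/2)·(1 − 4.3280/7.6688) = 0.653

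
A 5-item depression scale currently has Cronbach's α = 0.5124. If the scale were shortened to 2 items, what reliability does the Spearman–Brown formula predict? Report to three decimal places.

Length factor m = 2/5 = 0.4000
α' = m·α / (1 − (1−m)·α)
   = 2/5 × 0.5124 / (1 − (1 − 2/5) × 0.5124)
   = 0.2050 / 0.6926 = 0.296

predicted reliability = 0.296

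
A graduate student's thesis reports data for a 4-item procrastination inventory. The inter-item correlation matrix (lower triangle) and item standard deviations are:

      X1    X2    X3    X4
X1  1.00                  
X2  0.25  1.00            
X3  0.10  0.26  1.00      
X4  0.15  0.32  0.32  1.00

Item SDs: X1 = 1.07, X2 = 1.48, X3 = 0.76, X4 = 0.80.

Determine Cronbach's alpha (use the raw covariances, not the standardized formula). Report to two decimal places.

Σσ²ᵢ = 1.07² + 1.48² + 0.76² + 0.80² = 4.5529
Covariances σ_ij = r_ij · s_i · s_j:
  σ(X1,X2) = 0.25 × 1.07 × 1.48 = 0.3959
  σ(X1,X3) = 0.10 × 1.07 × 0.76 = 0.0813
  σ(X1,X4) = 0.15 × 1.07 × 0.80 = 0.1284
  σ(X2,X3) = 0.26 × 1.48 × 0.76 = 0.2924
  σ(X2,X4) = 0.32 × 1.48 × 0.80 = 0.3789
  σ(X3,X4) = 0.32 × 0.76 × 0.80 = 0.1946
σ²_T = Σσ²ᵢ + 2·Σσ_ij = 4.5529 + 2 × 1.4715 = 7.4959
α = (4/3)·(1 − 4.5529/7.4959) = 0.52

Cronbach's alpha = 0.52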